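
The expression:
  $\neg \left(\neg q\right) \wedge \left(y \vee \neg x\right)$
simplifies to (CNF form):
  $q \wedge \left(y \vee \neg x\right)$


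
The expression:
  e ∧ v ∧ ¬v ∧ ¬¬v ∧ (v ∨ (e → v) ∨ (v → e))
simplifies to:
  False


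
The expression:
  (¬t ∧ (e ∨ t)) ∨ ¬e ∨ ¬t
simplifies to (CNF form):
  ¬e ∨ ¬t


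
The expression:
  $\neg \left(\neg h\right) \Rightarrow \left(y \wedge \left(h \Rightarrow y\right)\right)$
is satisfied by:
  {y: True, h: False}
  {h: False, y: False}
  {h: True, y: True}


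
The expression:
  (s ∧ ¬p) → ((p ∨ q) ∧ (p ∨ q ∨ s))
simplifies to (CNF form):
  p ∨ q ∨ ¬s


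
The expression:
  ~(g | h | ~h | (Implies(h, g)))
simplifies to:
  False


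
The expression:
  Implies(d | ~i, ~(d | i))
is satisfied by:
  {d: False}


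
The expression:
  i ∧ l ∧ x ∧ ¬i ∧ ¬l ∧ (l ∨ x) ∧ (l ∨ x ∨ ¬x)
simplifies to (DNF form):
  False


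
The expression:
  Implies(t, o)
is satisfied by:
  {o: True, t: False}
  {t: False, o: False}
  {t: True, o: True}


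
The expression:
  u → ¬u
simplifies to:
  ¬u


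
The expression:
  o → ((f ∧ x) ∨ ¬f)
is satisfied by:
  {x: True, o: False, f: False}
  {o: False, f: False, x: False}
  {f: True, x: True, o: False}
  {f: True, o: False, x: False}
  {x: True, o: True, f: False}
  {o: True, x: False, f: False}
  {f: True, o: True, x: True}


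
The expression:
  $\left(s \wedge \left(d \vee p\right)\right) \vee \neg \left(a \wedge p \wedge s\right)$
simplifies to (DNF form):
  $\text{True}$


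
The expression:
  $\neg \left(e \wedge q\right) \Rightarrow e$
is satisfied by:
  {e: True}


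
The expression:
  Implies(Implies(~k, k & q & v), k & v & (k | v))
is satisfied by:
  {v: True, k: False}
  {k: False, v: False}
  {k: True, v: True}


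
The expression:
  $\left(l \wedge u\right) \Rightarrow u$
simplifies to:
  $\text{True}$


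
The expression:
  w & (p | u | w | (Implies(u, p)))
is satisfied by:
  {w: True}


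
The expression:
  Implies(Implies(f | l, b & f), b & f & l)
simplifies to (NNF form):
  l | (f & ~b)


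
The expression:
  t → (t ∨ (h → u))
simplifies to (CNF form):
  True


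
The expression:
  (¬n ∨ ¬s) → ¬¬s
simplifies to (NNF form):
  s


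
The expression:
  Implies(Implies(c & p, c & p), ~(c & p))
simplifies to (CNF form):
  ~c | ~p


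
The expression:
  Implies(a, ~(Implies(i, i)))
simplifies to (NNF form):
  ~a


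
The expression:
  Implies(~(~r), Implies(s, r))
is always true.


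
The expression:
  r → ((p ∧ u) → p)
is always true.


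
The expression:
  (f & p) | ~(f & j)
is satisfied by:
  {p: True, j: False, f: False}
  {p: False, j: False, f: False}
  {f: True, p: True, j: False}
  {f: True, p: False, j: False}
  {j: True, p: True, f: False}
  {j: True, p: False, f: False}
  {j: True, f: True, p: True}


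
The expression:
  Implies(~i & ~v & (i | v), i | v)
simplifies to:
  True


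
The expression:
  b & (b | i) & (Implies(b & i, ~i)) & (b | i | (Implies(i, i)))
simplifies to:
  b & ~i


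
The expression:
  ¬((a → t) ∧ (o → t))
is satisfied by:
  {a: True, o: True, t: False}
  {a: True, o: False, t: False}
  {o: True, a: False, t: False}


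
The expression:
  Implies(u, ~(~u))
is always true.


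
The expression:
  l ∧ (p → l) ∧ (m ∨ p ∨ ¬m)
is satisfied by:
  {l: True}


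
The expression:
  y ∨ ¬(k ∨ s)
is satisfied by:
  {y: True, s: False, k: False}
  {y: True, k: True, s: False}
  {y: True, s: True, k: False}
  {y: True, k: True, s: True}
  {k: False, s: False, y: False}


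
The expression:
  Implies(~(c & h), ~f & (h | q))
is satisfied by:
  {h: True, q: True, c: True, f: False}
  {h: True, q: True, c: False, f: False}
  {h: True, c: True, q: False, f: False}
  {h: True, c: False, q: False, f: False}
  {q: True, c: True, h: False, f: False}
  {q: True, c: False, h: False, f: False}
  {f: True, h: True, q: True, c: True}
  {f: True, h: True, c: True, q: False}


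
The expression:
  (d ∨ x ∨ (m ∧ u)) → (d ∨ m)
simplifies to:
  d ∨ m ∨ ¬x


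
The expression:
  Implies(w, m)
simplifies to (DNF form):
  m | ~w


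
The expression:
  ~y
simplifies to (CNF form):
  ~y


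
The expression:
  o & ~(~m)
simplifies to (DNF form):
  m & o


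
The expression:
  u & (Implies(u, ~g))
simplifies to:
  u & ~g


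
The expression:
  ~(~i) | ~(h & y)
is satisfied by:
  {i: True, h: False, y: False}
  {h: False, y: False, i: False}
  {i: True, y: True, h: False}
  {y: True, h: False, i: False}
  {i: True, h: True, y: False}
  {h: True, i: False, y: False}
  {i: True, y: True, h: True}


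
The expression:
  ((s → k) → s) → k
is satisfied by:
  {k: True, s: False}
  {s: False, k: False}
  {s: True, k: True}


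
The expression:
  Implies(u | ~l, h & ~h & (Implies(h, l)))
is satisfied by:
  {l: True, u: False}


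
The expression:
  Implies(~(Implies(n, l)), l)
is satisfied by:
  {l: True, n: False}
  {n: False, l: False}
  {n: True, l: True}


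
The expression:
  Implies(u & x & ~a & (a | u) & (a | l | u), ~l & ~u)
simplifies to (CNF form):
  a | ~u | ~x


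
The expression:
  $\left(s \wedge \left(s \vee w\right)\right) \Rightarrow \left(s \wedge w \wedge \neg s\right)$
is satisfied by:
  {s: False}


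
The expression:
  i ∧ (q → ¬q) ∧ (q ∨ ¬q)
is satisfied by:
  {i: True, q: False}


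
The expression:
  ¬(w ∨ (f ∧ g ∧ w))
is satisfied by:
  {w: False}


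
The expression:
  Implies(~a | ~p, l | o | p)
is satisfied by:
  {o: True, l: True, p: True}
  {o: True, l: True, p: False}
  {o: True, p: True, l: False}
  {o: True, p: False, l: False}
  {l: True, p: True, o: False}
  {l: True, p: False, o: False}
  {p: True, l: False, o: False}


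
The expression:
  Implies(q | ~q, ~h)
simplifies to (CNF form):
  ~h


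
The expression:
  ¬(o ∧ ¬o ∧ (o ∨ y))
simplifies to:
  True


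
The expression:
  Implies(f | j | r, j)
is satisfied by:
  {j: True, r: False, f: False}
  {f: True, j: True, r: False}
  {j: True, r: True, f: False}
  {f: True, j: True, r: True}
  {f: False, r: False, j: False}


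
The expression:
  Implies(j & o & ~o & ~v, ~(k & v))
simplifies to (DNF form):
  True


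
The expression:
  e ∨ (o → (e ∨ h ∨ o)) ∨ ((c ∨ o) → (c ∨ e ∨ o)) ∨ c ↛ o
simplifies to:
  True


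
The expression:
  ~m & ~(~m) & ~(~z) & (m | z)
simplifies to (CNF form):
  False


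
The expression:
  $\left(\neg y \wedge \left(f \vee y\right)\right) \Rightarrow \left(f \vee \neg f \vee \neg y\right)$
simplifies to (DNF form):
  $\text{True}$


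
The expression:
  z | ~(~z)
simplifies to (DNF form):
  z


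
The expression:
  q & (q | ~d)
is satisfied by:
  {q: True}


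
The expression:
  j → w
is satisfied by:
  {w: True, j: False}
  {j: False, w: False}
  {j: True, w: True}


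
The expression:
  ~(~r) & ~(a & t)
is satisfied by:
  {r: True, t: False, a: False}
  {r: True, a: True, t: False}
  {r: True, t: True, a: False}


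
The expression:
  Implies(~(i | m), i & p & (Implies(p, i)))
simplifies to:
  i | m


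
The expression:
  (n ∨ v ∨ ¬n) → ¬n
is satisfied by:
  {n: False}


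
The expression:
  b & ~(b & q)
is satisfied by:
  {b: True, q: False}


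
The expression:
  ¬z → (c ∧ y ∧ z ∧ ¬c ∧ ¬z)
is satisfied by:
  {z: True}


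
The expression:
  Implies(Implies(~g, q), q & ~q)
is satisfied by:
  {q: False, g: False}


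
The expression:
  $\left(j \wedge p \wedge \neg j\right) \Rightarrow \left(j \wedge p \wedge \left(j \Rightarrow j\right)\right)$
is always true.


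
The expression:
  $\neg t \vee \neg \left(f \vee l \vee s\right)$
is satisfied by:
  {l: False, f: False, t: False, s: False}
  {s: True, l: False, f: False, t: False}
  {f: True, s: False, l: False, t: False}
  {s: True, f: True, l: False, t: False}
  {l: True, s: False, f: False, t: False}
  {s: True, l: True, f: False, t: False}
  {f: True, l: True, s: False, t: False}
  {s: True, f: True, l: True, t: False}
  {t: True, s: False, l: False, f: False}


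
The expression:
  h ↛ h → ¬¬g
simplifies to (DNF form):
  True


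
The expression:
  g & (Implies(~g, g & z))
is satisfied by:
  {g: True}


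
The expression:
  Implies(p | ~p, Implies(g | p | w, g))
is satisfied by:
  {g: True, p: False, w: False}
  {g: True, w: True, p: False}
  {g: True, p: True, w: False}
  {g: True, w: True, p: True}
  {w: False, p: False, g: False}


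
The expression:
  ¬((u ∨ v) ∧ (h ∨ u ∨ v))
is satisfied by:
  {u: False, v: False}


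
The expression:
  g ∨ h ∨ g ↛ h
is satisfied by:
  {g: True, h: True}
  {g: True, h: False}
  {h: True, g: False}


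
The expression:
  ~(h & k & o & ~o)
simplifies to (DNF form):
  True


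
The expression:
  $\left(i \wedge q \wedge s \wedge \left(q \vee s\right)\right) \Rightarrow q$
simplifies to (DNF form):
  $\text{True}$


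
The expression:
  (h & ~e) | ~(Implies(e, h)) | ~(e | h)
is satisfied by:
  {h: False, e: False}
  {e: True, h: False}
  {h: True, e: False}


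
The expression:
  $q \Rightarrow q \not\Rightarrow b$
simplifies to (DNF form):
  $\neg b \vee \neg q$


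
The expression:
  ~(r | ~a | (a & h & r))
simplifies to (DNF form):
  a & ~r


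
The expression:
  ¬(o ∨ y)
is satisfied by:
  {y: False, o: False}


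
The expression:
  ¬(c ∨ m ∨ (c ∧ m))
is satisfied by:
  {c: False, m: False}


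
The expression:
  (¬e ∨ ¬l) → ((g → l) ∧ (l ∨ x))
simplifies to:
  l ∨ (x ∧ ¬g)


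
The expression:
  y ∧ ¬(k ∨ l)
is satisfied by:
  {y: True, l: False, k: False}


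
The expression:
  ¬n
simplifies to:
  ¬n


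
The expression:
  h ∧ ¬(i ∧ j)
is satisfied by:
  {h: True, i: False, j: False}
  {h: True, j: True, i: False}
  {h: True, i: True, j: False}


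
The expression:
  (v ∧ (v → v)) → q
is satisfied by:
  {q: True, v: False}
  {v: False, q: False}
  {v: True, q: True}


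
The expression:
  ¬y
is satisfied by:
  {y: False}


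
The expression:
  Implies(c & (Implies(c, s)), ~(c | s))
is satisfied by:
  {s: False, c: False}
  {c: True, s: False}
  {s: True, c: False}


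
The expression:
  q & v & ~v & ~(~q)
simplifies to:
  False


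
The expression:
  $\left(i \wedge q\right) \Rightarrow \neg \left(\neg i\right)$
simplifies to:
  $\text{True}$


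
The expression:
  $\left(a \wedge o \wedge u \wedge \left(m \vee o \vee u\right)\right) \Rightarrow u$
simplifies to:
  $\text{True}$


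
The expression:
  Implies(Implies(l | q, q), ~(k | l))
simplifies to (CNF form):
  (l | ~k) & (l | ~l) & (~k | ~q) & (~l | ~q)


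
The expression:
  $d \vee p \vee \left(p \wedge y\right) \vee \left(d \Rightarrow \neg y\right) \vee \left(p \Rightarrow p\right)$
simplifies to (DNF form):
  $\text{True}$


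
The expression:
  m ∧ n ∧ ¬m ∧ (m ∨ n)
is never true.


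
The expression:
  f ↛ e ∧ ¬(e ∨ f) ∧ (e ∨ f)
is never true.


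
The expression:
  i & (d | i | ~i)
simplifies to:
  i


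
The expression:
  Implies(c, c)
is always true.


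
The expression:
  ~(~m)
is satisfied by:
  {m: True}


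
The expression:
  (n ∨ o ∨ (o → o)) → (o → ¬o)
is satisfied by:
  {o: False}


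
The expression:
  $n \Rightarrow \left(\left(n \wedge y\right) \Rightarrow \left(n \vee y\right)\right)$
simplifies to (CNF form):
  $\text{True}$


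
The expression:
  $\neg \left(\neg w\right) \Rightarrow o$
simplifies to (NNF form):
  $o \vee \neg w$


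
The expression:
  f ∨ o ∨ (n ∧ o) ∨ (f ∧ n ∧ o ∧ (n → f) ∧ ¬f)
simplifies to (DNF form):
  f ∨ o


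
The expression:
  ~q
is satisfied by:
  {q: False}


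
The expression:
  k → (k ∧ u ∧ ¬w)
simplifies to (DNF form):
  (u ∧ ¬w) ∨ ¬k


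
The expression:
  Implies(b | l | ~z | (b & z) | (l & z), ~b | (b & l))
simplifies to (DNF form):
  l | ~b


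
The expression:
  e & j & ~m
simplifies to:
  e & j & ~m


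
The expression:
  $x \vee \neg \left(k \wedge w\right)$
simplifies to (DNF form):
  $x \vee \neg k \vee \neg w$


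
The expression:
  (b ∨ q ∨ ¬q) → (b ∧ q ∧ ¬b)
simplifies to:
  False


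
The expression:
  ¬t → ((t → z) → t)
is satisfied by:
  {t: True}


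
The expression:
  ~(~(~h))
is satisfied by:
  {h: False}


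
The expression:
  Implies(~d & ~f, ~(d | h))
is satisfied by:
  {d: True, f: True, h: False}
  {d: True, f: False, h: False}
  {f: True, d: False, h: False}
  {d: False, f: False, h: False}
  {h: True, d: True, f: True}
  {h: True, d: True, f: False}
  {h: True, f: True, d: False}


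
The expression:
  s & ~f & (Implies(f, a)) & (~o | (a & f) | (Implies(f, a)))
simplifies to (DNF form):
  s & ~f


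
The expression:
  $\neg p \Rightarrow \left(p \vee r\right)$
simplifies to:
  $p \vee r$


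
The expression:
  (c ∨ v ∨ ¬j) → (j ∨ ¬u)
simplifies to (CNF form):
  j ∨ ¬u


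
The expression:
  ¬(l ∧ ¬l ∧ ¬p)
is always true.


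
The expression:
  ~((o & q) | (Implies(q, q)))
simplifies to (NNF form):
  False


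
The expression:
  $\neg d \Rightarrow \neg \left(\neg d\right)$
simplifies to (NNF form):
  $d$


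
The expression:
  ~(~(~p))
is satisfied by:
  {p: False}


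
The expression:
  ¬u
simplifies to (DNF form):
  ¬u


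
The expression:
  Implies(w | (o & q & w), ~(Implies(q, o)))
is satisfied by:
  {q: True, o: False, w: False}
  {o: False, w: False, q: False}
  {q: True, o: True, w: False}
  {o: True, q: False, w: False}
  {w: True, q: True, o: False}


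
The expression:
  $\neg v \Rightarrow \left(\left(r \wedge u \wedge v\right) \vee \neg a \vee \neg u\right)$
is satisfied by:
  {v: True, u: False, a: False}
  {u: False, a: False, v: False}
  {a: True, v: True, u: False}
  {a: True, u: False, v: False}
  {v: True, u: True, a: False}
  {u: True, v: False, a: False}
  {a: True, u: True, v: True}


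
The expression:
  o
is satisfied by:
  {o: True}


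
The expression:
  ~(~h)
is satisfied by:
  {h: True}


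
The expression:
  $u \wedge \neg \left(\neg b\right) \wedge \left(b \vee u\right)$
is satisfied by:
  {u: True, b: True}


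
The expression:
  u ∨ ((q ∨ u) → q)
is always true.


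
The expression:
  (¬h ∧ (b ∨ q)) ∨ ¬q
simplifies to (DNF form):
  ¬h ∨ ¬q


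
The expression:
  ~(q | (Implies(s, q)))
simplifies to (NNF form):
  s & ~q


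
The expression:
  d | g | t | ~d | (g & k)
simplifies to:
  True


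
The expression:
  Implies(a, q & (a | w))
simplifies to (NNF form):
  q | ~a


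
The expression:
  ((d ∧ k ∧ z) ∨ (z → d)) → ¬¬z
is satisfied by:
  {z: True}


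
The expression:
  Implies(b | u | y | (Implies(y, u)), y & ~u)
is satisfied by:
  {y: True, u: False}


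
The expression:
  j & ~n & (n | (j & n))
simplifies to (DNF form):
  False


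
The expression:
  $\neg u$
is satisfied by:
  {u: False}


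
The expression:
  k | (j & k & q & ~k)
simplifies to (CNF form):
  k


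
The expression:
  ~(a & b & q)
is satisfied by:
  {q: False, a: False, b: False}
  {b: True, q: False, a: False}
  {a: True, q: False, b: False}
  {b: True, a: True, q: False}
  {q: True, b: False, a: False}
  {b: True, q: True, a: False}
  {a: True, q: True, b: False}


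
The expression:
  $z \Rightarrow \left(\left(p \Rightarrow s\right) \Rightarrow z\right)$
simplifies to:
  $\text{True}$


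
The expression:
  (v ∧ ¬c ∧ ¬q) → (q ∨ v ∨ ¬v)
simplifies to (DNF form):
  True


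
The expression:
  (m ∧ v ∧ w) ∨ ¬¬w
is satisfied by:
  {w: True}


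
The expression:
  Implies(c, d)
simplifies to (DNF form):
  d | ~c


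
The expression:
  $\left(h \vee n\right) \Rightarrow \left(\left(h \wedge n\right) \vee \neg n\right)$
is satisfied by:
  {h: True, n: False}
  {n: False, h: False}
  {n: True, h: True}


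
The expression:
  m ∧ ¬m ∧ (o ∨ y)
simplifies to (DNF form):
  False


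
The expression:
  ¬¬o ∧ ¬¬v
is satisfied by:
  {o: True, v: True}


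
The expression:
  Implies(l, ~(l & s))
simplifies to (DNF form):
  ~l | ~s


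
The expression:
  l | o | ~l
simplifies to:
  True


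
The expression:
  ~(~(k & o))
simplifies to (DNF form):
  k & o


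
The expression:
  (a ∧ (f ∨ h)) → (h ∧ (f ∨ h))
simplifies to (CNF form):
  h ∨ ¬a ∨ ¬f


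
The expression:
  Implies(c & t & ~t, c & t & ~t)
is always true.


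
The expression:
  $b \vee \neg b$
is always true.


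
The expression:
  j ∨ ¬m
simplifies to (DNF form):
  j ∨ ¬m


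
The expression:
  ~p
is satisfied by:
  {p: False}


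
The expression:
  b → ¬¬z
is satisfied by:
  {z: True, b: False}
  {b: False, z: False}
  {b: True, z: True}


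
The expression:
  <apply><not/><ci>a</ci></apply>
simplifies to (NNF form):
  <apply><not/><ci>a</ci></apply>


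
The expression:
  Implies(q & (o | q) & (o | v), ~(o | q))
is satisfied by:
  {o: False, q: False, v: False}
  {v: True, o: False, q: False}
  {o: True, v: False, q: False}
  {v: True, o: True, q: False}
  {q: True, v: False, o: False}


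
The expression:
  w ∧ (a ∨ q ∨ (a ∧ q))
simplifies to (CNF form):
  w ∧ (a ∨ q)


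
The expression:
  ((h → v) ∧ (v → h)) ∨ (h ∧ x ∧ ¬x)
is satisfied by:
  {v: False, h: False}
  {h: True, v: True}


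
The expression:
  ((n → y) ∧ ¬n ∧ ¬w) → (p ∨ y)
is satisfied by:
  {n: True, y: True, p: True, w: True}
  {n: True, y: True, p: True, w: False}
  {n: True, y: True, w: True, p: False}
  {n: True, y: True, w: False, p: False}
  {n: True, p: True, w: True, y: False}
  {n: True, p: True, w: False, y: False}
  {n: True, p: False, w: True, y: False}
  {n: True, p: False, w: False, y: False}
  {y: True, p: True, w: True, n: False}
  {y: True, p: True, w: False, n: False}
  {y: True, w: True, p: False, n: False}
  {y: True, w: False, p: False, n: False}
  {p: True, w: True, y: False, n: False}
  {p: True, y: False, w: False, n: False}
  {w: True, y: False, p: False, n: False}


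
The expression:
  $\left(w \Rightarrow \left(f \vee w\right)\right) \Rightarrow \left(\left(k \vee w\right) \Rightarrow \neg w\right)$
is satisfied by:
  {w: False}


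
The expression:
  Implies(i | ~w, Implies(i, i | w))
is always true.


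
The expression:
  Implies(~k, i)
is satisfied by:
  {i: True, k: True}
  {i: True, k: False}
  {k: True, i: False}


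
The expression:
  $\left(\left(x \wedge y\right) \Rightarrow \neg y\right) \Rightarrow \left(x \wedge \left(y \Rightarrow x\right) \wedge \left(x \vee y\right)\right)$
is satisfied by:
  {x: True}


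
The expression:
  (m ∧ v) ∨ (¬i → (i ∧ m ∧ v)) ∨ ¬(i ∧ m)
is always true.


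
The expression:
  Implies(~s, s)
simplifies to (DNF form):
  s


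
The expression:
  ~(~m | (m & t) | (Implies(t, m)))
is never true.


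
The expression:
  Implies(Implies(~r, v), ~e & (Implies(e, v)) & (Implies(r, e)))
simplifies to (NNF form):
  ~r & (~e | ~v)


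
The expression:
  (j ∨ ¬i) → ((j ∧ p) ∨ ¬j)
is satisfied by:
  {p: True, j: False}
  {j: False, p: False}
  {j: True, p: True}


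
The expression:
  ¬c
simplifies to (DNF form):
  ¬c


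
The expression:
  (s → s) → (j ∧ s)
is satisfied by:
  {j: True, s: True}


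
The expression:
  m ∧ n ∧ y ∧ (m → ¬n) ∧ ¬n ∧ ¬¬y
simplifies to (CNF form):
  False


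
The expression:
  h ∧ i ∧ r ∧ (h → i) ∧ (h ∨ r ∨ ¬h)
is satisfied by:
  {r: True, i: True, h: True}


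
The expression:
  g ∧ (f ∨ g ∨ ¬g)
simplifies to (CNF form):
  g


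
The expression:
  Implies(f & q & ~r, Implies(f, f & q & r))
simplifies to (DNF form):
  r | ~f | ~q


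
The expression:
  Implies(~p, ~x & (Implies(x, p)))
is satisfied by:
  {p: True, x: False}
  {x: False, p: False}
  {x: True, p: True}


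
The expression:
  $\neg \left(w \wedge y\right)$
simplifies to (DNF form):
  $\neg w \vee \neg y$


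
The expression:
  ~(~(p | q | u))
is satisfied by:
  {q: True, u: True, p: True}
  {q: True, u: True, p: False}
  {q: True, p: True, u: False}
  {q: True, p: False, u: False}
  {u: True, p: True, q: False}
  {u: True, p: False, q: False}
  {p: True, u: False, q: False}


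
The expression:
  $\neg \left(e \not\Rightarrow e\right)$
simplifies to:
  $\text{True}$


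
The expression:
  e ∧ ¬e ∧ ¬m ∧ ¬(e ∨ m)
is never true.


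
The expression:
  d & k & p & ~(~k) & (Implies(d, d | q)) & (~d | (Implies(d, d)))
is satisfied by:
  {p: True, d: True, k: True}


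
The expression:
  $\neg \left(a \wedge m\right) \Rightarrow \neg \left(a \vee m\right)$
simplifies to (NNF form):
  $\left(a \wedge m\right) \vee \left(\neg a \wedge \neg m\right)$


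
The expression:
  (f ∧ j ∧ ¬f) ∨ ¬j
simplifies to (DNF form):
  ¬j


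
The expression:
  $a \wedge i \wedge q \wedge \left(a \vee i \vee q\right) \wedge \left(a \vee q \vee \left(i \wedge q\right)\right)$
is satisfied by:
  {a: True, i: True, q: True}


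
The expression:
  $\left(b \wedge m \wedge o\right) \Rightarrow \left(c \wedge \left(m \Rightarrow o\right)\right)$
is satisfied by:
  {c: True, m: False, o: False, b: False}
  {c: False, m: False, o: False, b: False}
  {c: True, b: True, m: False, o: False}
  {b: True, c: False, m: False, o: False}
  {c: True, o: True, b: False, m: False}
  {o: True, b: False, m: False, c: False}
  {c: True, b: True, o: True, m: False}
  {b: True, o: True, c: False, m: False}
  {c: True, m: True, b: False, o: False}
  {m: True, b: False, o: False, c: False}
  {c: True, b: True, m: True, o: False}
  {b: True, m: True, c: False, o: False}
  {c: True, o: True, m: True, b: False}
  {o: True, m: True, b: False, c: False}
  {c: True, b: True, o: True, m: True}


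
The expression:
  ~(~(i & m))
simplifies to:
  i & m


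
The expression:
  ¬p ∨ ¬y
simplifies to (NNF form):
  ¬p ∨ ¬y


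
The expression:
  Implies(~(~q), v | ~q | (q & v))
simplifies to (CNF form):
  v | ~q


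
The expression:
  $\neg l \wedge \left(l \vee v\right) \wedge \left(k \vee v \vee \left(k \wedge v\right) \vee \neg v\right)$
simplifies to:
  $v \wedge \neg l$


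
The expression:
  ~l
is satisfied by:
  {l: False}


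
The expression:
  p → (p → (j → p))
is always true.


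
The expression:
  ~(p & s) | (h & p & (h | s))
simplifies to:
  h | ~p | ~s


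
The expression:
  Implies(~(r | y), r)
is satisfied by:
  {r: True, y: True}
  {r: True, y: False}
  {y: True, r: False}


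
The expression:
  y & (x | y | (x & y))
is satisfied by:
  {y: True}


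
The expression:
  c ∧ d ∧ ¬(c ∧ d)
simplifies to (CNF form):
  False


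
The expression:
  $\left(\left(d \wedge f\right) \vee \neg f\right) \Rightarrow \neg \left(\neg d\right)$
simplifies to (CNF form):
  $d \vee f$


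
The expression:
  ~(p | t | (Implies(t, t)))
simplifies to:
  False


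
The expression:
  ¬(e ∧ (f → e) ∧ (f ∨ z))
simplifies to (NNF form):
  (¬f ∧ ¬z) ∨ ¬e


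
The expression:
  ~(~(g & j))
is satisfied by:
  {j: True, g: True}


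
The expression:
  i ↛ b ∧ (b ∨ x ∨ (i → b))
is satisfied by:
  {i: True, x: True, b: False}


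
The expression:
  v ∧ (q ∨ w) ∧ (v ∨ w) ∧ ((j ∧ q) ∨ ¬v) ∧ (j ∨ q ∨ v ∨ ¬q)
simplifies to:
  j ∧ q ∧ v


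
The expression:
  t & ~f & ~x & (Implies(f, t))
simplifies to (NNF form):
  t & ~f & ~x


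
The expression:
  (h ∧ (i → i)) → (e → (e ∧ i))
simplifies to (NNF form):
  i ∨ ¬e ∨ ¬h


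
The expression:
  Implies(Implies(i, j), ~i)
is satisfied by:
  {i: False, j: False}
  {j: True, i: False}
  {i: True, j: False}


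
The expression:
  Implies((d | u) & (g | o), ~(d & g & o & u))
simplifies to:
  ~d | ~g | ~o | ~u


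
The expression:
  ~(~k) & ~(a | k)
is never true.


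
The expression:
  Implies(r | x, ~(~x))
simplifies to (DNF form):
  x | ~r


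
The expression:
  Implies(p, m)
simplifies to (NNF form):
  m | ~p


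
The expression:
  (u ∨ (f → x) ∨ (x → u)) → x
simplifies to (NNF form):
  x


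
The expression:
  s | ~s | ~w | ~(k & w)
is always true.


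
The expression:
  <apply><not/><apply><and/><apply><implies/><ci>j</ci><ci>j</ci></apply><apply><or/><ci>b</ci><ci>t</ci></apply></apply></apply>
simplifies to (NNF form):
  <apply><and/><apply><not/><ci>b</ci></apply><apply><not/><ci>t</ci></apply></apply>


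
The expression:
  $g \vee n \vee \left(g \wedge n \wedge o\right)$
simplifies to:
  $g \vee n$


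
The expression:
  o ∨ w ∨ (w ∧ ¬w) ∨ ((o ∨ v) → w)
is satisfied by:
  {w: True, o: True, v: False}
  {w: True, v: False, o: False}
  {o: True, v: False, w: False}
  {o: False, v: False, w: False}
  {w: True, o: True, v: True}
  {w: True, v: True, o: False}
  {o: True, v: True, w: False}


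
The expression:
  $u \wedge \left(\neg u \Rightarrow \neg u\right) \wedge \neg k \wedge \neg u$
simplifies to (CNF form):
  $\text{False}$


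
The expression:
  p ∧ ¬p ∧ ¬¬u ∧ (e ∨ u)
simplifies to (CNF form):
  False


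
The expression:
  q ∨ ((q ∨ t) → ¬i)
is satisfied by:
  {q: True, t: False, i: False}
  {t: False, i: False, q: False}
  {i: True, q: True, t: False}
  {i: True, t: False, q: False}
  {q: True, t: True, i: False}
  {t: True, q: False, i: False}
  {i: True, t: True, q: True}


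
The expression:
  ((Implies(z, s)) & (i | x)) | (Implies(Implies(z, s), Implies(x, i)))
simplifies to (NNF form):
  True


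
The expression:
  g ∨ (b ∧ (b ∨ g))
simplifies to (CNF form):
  b ∨ g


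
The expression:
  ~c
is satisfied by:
  {c: False}


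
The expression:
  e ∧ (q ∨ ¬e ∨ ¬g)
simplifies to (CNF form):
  e ∧ (q ∨ ¬g)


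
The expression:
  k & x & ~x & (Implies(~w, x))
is never true.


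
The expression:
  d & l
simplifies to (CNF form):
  d & l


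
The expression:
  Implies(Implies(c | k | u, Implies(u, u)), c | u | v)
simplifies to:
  c | u | v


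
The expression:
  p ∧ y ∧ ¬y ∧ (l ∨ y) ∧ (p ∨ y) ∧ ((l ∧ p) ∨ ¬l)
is never true.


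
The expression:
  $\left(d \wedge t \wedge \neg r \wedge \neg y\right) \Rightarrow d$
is always true.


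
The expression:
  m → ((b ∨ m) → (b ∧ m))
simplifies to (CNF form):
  b ∨ ¬m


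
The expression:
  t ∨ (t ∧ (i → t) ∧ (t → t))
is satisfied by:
  {t: True}


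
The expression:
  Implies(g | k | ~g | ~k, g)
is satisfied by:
  {g: True}


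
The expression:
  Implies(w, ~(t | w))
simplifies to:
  ~w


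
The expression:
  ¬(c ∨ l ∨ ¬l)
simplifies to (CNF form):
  False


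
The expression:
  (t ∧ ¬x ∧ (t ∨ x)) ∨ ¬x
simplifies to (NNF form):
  ¬x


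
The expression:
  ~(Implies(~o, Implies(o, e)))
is never true.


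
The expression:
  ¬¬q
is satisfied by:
  {q: True}


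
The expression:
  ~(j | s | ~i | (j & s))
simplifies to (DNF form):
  i & ~j & ~s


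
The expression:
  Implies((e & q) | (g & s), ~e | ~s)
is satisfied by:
  {g: False, s: False, e: False, q: False}
  {q: True, g: False, s: False, e: False}
  {g: True, q: False, s: False, e: False}
  {q: True, g: True, s: False, e: False}
  {e: True, q: False, g: False, s: False}
  {q: True, e: True, g: False, s: False}
  {e: True, g: True, q: False, s: False}
  {q: True, e: True, g: True, s: False}
  {s: True, e: False, g: False, q: False}
  {s: True, q: True, e: False, g: False}
  {s: True, g: True, e: False, q: False}
  {q: True, s: True, g: True, e: False}
  {s: True, e: True, q: False, g: False}


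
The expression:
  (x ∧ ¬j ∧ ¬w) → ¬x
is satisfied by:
  {w: True, j: True, x: False}
  {w: True, j: False, x: False}
  {j: True, w: False, x: False}
  {w: False, j: False, x: False}
  {x: True, w: True, j: True}
  {x: True, w: True, j: False}
  {x: True, j: True, w: False}


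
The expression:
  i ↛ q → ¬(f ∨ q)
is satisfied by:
  {q: True, i: False, f: False}
  {q: False, i: False, f: False}
  {f: True, q: True, i: False}
  {f: True, q: False, i: False}
  {i: True, q: True, f: False}
  {i: True, q: False, f: False}
  {i: True, f: True, q: True}


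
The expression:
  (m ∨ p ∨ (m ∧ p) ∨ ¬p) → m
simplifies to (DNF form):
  m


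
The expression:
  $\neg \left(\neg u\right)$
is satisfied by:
  {u: True}


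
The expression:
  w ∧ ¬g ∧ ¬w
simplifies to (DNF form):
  False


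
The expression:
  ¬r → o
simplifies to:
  o ∨ r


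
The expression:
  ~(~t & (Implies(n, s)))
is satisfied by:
  {t: True, n: True, s: False}
  {t: True, n: False, s: False}
  {t: True, s: True, n: True}
  {t: True, s: True, n: False}
  {n: True, s: False, t: False}


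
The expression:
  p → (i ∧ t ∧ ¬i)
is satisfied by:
  {p: False}


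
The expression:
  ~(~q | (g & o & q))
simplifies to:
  q & (~g | ~o)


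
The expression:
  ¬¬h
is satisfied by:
  {h: True}


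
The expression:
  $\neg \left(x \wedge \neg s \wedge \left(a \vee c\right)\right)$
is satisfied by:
  {s: True, a: False, c: False, x: False}
  {s: True, c: True, a: False, x: False}
  {s: True, a: True, c: False, x: False}
  {s: True, c: True, a: True, x: False}
  {s: False, a: False, c: False, x: False}
  {c: True, s: False, a: False, x: False}
  {a: True, s: False, c: False, x: False}
  {c: True, a: True, s: False, x: False}
  {x: True, s: True, a: False, c: False}
  {x: True, c: True, s: True, a: False}
  {x: True, s: True, a: True, c: False}
  {x: True, c: True, s: True, a: True}
  {x: True, s: False, a: False, c: False}


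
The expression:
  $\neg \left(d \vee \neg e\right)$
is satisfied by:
  {e: True, d: False}


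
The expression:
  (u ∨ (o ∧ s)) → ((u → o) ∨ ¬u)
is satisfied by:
  {o: True, u: False}
  {u: False, o: False}
  {u: True, o: True}


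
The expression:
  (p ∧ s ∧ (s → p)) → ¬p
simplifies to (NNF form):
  ¬p ∨ ¬s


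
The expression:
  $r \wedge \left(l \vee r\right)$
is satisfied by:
  {r: True}


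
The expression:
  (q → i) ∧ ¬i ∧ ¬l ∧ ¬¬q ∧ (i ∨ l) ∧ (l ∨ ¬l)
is never true.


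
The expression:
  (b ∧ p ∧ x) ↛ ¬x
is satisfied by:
  {p: True, b: True, x: True}


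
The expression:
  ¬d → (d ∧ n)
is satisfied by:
  {d: True}


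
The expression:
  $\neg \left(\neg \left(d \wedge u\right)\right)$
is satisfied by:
  {u: True, d: True}


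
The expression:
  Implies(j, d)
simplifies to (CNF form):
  d | ~j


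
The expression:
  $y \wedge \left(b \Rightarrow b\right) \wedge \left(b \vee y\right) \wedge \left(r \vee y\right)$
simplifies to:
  $y$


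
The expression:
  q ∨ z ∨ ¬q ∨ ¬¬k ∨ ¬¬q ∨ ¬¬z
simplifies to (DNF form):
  True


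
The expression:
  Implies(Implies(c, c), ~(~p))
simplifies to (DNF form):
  p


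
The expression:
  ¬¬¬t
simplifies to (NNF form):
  ¬t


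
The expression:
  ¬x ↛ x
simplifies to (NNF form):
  True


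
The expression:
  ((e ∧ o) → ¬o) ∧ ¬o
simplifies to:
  ¬o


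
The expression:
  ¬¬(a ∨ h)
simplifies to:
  a ∨ h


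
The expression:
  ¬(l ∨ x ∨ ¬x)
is never true.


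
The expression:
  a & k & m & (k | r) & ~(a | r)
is never true.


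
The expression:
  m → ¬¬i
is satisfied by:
  {i: True, m: False}
  {m: False, i: False}
  {m: True, i: True}


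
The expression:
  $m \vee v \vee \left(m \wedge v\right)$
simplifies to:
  $m \vee v$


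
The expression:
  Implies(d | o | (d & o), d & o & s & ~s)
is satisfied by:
  {d: False, o: False}


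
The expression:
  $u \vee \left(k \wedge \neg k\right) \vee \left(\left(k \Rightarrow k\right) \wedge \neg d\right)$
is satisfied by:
  {u: True, d: False}
  {d: False, u: False}
  {d: True, u: True}


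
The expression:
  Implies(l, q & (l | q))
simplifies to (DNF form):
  q | ~l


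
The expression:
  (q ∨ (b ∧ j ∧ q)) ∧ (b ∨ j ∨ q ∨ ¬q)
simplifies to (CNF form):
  q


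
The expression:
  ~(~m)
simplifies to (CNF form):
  m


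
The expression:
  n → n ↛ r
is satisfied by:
  {n: False, r: False}
  {r: True, n: False}
  {n: True, r: False}


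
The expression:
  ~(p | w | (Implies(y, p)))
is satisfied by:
  {y: True, p: False, w: False}


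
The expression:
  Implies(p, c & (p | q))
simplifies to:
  c | ~p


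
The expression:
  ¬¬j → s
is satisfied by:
  {s: True, j: False}
  {j: False, s: False}
  {j: True, s: True}


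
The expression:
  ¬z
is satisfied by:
  {z: False}


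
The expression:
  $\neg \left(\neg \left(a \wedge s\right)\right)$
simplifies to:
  $a \wedge s$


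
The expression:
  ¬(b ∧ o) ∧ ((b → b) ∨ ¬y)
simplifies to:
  ¬b ∨ ¬o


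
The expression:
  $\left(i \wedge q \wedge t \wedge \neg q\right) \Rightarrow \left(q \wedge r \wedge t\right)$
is always true.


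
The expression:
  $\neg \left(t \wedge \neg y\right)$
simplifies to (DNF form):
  $y \vee \neg t$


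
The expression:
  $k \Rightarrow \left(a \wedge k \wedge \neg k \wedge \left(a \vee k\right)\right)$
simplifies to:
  $\neg k$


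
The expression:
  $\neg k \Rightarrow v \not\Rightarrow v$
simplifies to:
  $k$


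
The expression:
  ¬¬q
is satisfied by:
  {q: True}


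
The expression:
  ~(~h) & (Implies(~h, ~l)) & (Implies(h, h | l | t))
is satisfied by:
  {h: True}


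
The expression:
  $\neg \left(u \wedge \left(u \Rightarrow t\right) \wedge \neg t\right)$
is always true.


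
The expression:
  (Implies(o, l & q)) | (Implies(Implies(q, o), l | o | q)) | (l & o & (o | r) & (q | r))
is always true.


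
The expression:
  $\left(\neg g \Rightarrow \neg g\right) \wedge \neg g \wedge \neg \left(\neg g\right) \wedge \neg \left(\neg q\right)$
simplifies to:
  $\text{False}$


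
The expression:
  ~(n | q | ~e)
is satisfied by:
  {e: True, n: False, q: False}


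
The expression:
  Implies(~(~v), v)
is always true.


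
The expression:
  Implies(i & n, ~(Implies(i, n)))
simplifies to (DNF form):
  ~i | ~n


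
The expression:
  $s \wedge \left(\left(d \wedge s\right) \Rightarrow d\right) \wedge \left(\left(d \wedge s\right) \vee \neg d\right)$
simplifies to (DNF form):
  $s$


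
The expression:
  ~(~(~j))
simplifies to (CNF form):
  ~j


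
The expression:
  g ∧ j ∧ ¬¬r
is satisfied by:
  {r: True, j: True, g: True}


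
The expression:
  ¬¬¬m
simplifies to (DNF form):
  ¬m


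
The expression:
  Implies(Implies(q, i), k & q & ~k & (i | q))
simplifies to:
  q & ~i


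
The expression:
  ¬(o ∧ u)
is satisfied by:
  {u: False, o: False}
  {o: True, u: False}
  {u: True, o: False}


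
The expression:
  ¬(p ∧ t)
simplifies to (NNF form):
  ¬p ∨ ¬t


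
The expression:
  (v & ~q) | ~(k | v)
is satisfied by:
  {v: False, k: False, q: False}
  {q: True, v: False, k: False}
  {v: True, q: False, k: False}
  {k: True, v: True, q: False}


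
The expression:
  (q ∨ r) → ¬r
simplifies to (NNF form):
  ¬r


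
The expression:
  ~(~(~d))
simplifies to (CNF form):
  ~d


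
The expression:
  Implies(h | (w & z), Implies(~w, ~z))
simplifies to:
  w | ~h | ~z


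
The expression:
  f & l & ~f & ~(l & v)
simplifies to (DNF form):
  False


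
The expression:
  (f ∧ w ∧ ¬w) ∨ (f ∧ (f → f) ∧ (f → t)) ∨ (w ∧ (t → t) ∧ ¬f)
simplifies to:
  (f ∧ t) ∨ (w ∧ ¬f)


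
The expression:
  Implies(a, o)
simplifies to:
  o | ~a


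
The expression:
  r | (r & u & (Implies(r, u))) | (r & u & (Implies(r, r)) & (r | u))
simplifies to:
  r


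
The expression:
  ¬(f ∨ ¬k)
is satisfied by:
  {k: True, f: False}


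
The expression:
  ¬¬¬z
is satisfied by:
  {z: False}


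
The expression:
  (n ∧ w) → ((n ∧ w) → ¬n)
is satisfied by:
  {w: False, n: False}
  {n: True, w: False}
  {w: True, n: False}


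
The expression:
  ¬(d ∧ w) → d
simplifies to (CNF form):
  d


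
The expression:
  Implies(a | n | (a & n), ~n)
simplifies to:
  ~n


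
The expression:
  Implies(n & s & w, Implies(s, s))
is always true.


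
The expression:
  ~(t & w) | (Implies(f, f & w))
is always true.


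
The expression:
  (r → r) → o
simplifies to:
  o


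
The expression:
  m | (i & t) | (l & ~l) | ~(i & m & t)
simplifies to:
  True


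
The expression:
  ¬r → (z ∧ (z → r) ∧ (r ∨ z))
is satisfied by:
  {r: True}


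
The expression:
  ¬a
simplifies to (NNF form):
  ¬a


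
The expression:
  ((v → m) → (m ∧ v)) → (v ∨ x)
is always true.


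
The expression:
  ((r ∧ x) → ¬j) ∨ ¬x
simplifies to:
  ¬j ∨ ¬r ∨ ¬x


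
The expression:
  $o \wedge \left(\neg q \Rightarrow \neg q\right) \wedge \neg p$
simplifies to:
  $o \wedge \neg p$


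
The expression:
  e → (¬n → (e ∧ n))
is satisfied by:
  {n: True, e: False}
  {e: False, n: False}
  {e: True, n: True}


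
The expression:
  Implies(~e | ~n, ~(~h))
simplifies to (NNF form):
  h | (e & n)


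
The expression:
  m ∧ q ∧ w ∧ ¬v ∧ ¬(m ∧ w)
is never true.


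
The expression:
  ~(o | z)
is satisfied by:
  {o: False, z: False}


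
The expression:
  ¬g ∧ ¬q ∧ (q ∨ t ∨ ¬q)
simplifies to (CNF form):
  ¬g ∧ ¬q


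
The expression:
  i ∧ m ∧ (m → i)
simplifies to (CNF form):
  i ∧ m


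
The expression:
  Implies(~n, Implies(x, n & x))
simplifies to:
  n | ~x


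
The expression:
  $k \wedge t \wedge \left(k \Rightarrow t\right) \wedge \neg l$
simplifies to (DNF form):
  $k \wedge t \wedge \neg l$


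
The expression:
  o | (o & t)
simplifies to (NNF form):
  o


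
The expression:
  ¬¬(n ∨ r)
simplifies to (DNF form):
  n ∨ r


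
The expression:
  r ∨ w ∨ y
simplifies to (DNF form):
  r ∨ w ∨ y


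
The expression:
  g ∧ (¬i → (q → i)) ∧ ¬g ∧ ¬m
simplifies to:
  False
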